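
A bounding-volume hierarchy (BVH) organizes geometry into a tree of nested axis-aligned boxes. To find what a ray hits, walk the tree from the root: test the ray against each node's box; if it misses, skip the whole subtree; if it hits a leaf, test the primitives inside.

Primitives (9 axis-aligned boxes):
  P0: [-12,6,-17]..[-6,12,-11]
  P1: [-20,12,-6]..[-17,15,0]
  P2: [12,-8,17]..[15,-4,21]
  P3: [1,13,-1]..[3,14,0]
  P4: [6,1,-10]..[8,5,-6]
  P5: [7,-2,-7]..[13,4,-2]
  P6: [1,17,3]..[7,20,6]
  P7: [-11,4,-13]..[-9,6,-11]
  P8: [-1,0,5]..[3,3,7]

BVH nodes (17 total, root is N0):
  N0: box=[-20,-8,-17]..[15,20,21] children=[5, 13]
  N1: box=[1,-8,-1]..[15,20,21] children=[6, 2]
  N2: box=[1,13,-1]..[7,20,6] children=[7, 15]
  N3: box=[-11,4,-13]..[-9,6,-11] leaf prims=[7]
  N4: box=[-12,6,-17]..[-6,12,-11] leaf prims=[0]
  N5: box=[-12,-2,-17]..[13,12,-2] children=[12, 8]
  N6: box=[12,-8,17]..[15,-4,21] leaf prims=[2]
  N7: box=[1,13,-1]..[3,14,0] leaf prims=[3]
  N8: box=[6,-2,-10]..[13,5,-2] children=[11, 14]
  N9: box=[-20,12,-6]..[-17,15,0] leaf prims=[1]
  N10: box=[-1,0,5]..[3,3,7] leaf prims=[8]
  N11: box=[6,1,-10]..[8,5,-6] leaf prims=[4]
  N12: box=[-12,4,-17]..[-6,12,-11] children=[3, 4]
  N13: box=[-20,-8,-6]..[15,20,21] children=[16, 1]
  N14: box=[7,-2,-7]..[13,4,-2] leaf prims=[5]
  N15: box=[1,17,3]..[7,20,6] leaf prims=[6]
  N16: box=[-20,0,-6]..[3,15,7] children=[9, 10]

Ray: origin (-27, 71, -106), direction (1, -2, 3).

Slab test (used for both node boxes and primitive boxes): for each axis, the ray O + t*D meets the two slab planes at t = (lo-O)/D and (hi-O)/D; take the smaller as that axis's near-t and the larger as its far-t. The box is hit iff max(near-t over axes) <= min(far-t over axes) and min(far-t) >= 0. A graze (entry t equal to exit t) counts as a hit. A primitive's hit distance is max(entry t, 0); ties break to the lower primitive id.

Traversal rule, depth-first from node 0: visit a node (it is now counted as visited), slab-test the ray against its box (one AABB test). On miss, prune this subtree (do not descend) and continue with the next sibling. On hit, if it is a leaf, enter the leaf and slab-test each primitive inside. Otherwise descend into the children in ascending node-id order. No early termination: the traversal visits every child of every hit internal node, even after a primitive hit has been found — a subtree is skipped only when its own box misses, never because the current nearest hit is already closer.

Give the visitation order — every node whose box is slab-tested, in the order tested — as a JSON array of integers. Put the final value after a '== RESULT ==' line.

Traverse from the root:
N0 x:[7,42] y:[51/2,79/2] z:[89/3,127/3] -> hit [89/3,79/2], descend [5, 13]
  N5 x:[15,40] y:[59/2,73/2] z:[89/3,104/3] -> hit [89/3,104/3], descend [8, 12]
    N8 x:[33,40] y:[33,73/2] z:[32,104/3] -> hit [33,104/3], descend [11, 14]
      N11 x:[33,35] y:[33,35] z:[32,100/3] -> hit [33,100/3] leaf, test {P4@t=33}
      N14 x:[34,40] y:[67/2,73/2] z:[33,104/3] -> hit [34,104/3] leaf, test {P5@t=34}
    N12 x:[15,21] y:[59/2,67/2] z:[89/3,95/3] -> miss, prune
  N13 x:[7,42] y:[51/2,79/2] z:[100/3,127/3] -> hit [100/3,79/2], descend [1, 16]
    N1 x:[28,42] y:[51/2,79/2] z:[35,127/3] -> hit [35,79/2], descend [2, 6]
      N2 x:[28,34] y:[51/2,29] z:[35,112/3] -> miss, prune
      N6 x:[39,42] y:[75/2,79/2] z:[41,127/3] -> miss, prune
    N16 x:[7,30] y:[28,71/2] z:[100/3,113/3] -> miss, prune

order=[0, 5, 8, 11, 14, 12, 13, 1, 2, 6, 16]  |boxes|=11  |leaves|=2  hit=P4

== RESULT ==
[0, 5, 8, 11, 14, 12, 13, 1, 2, 6, 16]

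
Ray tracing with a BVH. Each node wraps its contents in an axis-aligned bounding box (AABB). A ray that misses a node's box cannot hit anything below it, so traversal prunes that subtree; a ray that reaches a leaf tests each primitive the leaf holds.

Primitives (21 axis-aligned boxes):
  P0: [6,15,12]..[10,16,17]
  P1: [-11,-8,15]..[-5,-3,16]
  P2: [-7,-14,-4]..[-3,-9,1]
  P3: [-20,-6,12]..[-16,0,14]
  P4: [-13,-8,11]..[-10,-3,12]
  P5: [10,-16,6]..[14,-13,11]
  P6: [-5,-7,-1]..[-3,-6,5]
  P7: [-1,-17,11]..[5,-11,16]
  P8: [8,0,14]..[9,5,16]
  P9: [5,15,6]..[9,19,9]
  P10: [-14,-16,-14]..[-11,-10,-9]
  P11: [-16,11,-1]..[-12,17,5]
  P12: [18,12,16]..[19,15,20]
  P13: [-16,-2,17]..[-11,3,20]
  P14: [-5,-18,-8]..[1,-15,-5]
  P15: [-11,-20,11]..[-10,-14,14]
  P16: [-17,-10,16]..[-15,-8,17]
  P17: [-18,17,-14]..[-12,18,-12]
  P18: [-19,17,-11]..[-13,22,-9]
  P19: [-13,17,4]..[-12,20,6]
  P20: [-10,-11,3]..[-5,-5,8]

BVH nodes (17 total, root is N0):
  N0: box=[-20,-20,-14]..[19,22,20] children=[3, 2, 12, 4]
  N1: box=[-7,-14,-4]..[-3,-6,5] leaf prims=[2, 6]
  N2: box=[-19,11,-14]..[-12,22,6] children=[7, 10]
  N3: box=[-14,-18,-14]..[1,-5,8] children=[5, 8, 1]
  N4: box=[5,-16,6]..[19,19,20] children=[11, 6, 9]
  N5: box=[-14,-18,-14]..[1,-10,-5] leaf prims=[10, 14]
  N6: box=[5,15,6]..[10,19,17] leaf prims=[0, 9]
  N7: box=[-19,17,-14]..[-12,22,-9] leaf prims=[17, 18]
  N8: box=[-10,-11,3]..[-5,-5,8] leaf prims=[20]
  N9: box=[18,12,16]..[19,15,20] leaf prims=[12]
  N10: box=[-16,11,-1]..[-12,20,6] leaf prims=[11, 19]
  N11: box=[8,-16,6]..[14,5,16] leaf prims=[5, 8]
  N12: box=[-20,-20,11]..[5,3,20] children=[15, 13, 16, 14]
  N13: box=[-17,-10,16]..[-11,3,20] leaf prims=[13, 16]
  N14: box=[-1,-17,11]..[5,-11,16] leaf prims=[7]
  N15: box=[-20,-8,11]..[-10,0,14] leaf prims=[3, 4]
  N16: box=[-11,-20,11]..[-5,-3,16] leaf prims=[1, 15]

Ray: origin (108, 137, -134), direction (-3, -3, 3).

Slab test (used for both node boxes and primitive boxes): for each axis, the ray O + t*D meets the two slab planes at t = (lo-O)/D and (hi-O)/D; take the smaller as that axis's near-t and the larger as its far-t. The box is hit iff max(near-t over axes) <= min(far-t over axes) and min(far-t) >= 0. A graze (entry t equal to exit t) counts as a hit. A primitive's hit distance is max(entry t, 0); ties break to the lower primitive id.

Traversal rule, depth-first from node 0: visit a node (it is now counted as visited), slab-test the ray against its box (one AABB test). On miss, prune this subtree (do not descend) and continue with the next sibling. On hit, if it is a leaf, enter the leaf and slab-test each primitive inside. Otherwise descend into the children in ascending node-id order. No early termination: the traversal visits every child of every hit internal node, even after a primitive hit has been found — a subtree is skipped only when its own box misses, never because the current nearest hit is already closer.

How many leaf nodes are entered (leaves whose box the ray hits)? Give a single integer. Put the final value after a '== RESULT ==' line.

Traverse from the root:
N0 x:[89/3,128/3] y:[115/3,157/3] z:[40,154/3] -> hit [40,128/3], descend [2, 3, 4, 12]
  N2 x:[40,127/3] y:[115/3,42] z:[40,140/3] -> hit [40,42], descend [7, 10]
    N7 x:[40,127/3] y:[115/3,40] z:[40,125/3] -> hit [40,40] leaf, test {P17@t=40, P18(miss)}
    N10 x:[40,124/3] y:[39,42] z:[133/3,140/3] -> miss, prune
  N3 x:[107/3,122/3] y:[142/3,155/3] z:[40,142/3] -> miss, prune
  N4 x:[89/3,103/3] y:[118/3,51] z:[140/3,154/3] -> miss, prune
  N12 x:[103/3,128/3] y:[134/3,157/3] z:[145/3,154/3] -> miss, prune

7 AABB tests over nodes [0, 2, 7, 10, 3, 4, 12]; 1 leaf entered; closest P17.

== RESULT ==
1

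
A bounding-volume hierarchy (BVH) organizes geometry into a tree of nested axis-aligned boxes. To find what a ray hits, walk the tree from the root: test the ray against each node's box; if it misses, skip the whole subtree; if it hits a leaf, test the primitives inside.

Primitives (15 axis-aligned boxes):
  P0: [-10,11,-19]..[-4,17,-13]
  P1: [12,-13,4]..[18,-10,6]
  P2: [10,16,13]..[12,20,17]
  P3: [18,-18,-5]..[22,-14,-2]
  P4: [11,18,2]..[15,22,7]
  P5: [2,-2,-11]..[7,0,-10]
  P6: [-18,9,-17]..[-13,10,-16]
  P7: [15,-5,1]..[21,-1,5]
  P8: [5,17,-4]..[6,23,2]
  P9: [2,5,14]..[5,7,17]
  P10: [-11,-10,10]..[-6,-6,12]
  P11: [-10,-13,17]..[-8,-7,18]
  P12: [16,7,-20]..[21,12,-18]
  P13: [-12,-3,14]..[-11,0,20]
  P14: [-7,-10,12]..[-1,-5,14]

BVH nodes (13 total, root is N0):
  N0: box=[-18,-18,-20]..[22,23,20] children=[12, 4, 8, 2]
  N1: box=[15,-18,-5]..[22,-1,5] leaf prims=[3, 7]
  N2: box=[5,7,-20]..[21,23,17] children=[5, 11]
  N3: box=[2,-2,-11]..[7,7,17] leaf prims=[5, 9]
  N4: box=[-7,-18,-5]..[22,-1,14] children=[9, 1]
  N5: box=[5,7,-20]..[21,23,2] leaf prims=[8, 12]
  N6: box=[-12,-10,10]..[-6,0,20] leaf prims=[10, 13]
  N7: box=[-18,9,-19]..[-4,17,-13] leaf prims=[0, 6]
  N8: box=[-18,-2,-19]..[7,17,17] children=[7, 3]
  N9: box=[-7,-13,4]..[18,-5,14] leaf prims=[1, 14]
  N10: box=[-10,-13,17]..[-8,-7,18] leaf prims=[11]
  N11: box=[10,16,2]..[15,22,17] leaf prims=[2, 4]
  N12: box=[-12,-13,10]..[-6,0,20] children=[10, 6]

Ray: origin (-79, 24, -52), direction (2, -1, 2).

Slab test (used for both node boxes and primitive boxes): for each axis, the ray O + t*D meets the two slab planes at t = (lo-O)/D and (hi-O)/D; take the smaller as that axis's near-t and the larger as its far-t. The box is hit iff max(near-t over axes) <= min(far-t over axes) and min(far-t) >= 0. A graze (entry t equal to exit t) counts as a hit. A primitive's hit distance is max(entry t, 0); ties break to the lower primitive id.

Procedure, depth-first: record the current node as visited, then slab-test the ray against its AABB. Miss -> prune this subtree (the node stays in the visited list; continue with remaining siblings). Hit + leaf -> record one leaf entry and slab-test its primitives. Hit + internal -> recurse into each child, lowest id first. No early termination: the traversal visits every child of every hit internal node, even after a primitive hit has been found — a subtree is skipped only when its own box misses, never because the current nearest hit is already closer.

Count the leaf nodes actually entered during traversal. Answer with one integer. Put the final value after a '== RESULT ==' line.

Traverse from the root:
N0 x:[61/2,101/2] y:[1,42] z:[16,36] -> hit [61/2,36], descend [2, 4, 8, 12]
  N2 x:[42,50] y:[1,17] z:[16,69/2] -> miss, prune
  N4 x:[36,101/2] y:[25,42] z:[47/2,33] -> miss, prune
  N8 x:[61/2,43] y:[7,26] z:[33/2,69/2] -> miss, prune
  N12 x:[67/2,73/2] y:[24,37] z:[31,36] -> hit [67/2,36], descend [6, 10]
    N6 x:[67/2,73/2] y:[24,34] z:[31,36] -> hit [67/2,34] leaf, test {P10(miss), P13(miss)}
    N10 x:[69/2,71/2] y:[31,37] z:[69/2,35] -> hit [69/2,35] leaf, test {P11@t=69/2}

Visited [0, 2, 4, 8, 12, 6, 10]. Tests: 7 box, 2 leaf. Nearest: P11.

== RESULT ==
2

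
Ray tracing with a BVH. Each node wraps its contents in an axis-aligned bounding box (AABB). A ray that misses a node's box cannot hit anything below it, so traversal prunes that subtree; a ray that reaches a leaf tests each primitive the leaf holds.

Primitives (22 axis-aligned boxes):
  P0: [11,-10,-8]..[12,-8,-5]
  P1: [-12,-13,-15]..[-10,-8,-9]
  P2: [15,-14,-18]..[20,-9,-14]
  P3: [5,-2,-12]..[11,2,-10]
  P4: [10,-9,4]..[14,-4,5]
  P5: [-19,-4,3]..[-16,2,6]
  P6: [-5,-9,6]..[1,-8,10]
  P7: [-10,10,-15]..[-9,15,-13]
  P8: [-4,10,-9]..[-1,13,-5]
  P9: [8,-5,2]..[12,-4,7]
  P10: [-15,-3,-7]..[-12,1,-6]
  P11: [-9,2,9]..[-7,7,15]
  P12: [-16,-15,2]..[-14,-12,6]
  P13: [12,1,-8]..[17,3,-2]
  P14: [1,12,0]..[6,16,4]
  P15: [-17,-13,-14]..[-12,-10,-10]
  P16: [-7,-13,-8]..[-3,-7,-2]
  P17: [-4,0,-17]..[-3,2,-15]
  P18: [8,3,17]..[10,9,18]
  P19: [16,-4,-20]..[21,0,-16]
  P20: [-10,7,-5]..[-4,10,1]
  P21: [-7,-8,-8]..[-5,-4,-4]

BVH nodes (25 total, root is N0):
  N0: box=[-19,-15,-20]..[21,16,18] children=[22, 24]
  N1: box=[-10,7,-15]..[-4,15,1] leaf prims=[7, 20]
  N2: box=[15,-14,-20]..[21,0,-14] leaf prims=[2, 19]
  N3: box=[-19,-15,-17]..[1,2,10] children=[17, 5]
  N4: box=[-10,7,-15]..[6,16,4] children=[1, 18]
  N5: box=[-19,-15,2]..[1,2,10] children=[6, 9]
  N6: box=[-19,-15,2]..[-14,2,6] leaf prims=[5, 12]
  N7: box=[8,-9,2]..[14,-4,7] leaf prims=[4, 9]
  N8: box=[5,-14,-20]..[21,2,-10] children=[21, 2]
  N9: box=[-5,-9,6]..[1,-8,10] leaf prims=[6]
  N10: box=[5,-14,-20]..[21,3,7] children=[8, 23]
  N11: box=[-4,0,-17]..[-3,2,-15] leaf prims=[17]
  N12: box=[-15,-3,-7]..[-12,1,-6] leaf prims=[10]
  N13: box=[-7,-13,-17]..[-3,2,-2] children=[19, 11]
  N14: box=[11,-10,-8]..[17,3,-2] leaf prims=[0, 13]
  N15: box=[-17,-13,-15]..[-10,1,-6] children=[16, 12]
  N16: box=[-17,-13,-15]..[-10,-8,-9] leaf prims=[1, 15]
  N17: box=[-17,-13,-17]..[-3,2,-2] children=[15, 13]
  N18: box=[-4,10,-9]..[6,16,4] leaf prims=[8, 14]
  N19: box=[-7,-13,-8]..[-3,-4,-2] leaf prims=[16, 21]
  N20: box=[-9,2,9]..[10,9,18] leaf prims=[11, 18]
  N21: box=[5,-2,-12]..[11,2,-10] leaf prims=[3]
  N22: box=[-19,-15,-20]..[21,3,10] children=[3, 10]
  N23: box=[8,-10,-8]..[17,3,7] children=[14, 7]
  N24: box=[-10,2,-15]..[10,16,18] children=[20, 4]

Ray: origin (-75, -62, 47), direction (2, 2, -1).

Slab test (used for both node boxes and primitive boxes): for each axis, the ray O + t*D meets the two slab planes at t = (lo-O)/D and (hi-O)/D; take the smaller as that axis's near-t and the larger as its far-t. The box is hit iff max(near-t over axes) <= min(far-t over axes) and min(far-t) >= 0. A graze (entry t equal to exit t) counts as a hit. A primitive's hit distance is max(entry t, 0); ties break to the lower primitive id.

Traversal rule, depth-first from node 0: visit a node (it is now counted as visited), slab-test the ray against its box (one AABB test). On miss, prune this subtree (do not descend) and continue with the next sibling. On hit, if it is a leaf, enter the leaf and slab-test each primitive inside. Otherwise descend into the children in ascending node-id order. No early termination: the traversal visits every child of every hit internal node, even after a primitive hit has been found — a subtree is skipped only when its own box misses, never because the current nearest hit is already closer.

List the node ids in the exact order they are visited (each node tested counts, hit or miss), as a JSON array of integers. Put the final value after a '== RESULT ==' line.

Trace the traversal:
N0 x:[28,48] y:[47/2,39] z:[29,67] -> hit [29,39], descend [22, 24]
  N22 x:[28,48] y:[47/2,65/2] z:[37,67] -> miss, prune
  N24 x:[65/2,85/2] y:[32,39] z:[29,62] -> hit [65/2,39], descend [4, 20]
    N4 x:[65/2,81/2] y:[69/2,39] z:[43,62] -> miss, prune
    N20 x:[33,85/2] y:[32,71/2] z:[29,38] -> hit [33,71/2] leaf, test {P11@t=33, P18(miss)}

order=[0, 22, 24, 4, 20]  |boxes|=5  |leaves|=1  hit=P11

== RESULT ==
[0, 22, 24, 4, 20]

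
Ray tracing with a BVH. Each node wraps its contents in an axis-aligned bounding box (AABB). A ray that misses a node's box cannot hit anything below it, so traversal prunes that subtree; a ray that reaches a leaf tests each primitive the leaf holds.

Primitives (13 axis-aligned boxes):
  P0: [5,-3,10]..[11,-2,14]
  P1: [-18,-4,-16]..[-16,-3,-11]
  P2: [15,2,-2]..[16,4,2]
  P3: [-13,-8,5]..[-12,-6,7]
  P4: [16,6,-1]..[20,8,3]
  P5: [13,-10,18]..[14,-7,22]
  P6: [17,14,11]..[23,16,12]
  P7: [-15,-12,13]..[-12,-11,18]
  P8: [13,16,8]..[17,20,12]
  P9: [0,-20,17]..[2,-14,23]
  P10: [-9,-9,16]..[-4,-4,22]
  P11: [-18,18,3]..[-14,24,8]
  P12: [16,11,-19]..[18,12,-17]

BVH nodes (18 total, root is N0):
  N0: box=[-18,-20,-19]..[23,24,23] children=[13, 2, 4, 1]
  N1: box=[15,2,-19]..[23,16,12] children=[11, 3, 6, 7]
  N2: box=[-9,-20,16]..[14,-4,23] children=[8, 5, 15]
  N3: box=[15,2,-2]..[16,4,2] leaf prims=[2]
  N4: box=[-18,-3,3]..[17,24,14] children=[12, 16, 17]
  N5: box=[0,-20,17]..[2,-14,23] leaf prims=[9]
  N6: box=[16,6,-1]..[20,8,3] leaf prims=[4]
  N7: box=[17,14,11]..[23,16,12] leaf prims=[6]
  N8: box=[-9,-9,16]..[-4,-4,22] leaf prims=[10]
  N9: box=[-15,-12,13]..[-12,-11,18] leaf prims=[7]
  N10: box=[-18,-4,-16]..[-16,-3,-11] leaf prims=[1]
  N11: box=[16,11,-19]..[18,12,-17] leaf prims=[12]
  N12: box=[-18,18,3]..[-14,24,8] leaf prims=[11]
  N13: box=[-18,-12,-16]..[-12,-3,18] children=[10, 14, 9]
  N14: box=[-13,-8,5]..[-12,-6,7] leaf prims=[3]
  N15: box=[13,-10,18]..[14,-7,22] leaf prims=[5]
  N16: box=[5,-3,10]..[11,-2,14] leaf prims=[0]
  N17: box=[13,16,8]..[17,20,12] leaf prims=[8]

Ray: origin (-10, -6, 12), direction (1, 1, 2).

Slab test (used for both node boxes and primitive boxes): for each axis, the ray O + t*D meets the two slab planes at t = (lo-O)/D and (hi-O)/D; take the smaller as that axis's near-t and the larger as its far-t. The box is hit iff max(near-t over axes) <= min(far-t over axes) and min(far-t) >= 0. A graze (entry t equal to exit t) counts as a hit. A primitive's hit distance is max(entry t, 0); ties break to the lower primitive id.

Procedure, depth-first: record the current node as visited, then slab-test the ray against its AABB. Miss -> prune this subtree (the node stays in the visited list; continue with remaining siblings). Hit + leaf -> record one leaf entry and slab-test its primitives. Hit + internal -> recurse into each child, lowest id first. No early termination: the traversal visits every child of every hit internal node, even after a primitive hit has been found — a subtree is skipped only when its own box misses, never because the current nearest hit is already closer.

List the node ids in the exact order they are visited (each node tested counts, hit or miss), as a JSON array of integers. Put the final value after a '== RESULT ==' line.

Walk:
N0 x:[-8,33] y:[-14,30] z:[-31/2,11/2] -> hit [-8,11/2], descend [1, 2, 4, 13]
  N1 x:[25,33] y:[8,22] z:[-31/2,0] -> miss, prune
  N2 x:[1,24] y:[-14,2] z:[2,11/2] -> hit [2,2], descend [5, 8, 15]
    N5 x:[10,12] y:[-14,-8] z:[5/2,11/2] -> miss, prune
    N8 x:[1,6] y:[-3,2] z:[2,5] -> hit [2,2] leaf, test {P10@t=2}
    N15 x:[23,24] y:[-4,-1] z:[3,5] -> miss, prune
  N4 x:[-8,27] y:[3,30] z:[-9/2,1] -> miss, prune
  N13 x:[-8,-2] y:[-6,3] z:[-14,3] -> miss, prune

Visited [0, 1, 2, 5, 8, 15, 4, 13]. Tests: 8 box, 1 leaf. Nearest: P10.

== RESULT ==
[0, 1, 2, 5, 8, 15, 4, 13]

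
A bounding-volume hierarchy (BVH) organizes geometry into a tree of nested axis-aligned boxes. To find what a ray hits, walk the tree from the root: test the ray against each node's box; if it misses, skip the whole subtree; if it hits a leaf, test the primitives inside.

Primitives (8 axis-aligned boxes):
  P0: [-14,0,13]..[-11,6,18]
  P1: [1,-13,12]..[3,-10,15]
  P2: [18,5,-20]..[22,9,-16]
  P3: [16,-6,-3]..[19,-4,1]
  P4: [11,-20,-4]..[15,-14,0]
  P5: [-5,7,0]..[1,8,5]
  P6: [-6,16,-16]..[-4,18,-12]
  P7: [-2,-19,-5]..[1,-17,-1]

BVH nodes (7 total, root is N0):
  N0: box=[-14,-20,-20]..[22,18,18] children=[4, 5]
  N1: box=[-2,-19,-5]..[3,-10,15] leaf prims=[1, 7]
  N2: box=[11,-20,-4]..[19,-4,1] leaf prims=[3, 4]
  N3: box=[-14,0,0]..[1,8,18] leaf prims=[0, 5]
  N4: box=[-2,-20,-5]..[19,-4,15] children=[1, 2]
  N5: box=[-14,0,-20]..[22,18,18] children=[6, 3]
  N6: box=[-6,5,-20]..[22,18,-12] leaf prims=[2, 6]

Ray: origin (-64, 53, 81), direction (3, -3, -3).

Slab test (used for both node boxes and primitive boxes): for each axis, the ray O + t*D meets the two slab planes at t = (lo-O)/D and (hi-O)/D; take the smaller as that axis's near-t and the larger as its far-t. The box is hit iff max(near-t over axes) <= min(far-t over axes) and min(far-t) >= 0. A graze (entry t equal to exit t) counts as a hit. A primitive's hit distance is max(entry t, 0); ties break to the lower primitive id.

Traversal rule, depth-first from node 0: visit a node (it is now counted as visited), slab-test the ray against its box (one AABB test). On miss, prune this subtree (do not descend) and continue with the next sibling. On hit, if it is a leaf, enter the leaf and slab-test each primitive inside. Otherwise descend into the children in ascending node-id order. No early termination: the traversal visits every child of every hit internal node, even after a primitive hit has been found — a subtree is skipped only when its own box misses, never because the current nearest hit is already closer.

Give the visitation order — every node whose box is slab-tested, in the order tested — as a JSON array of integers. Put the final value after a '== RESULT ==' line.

Trace the traversal:
N0 x:[50/3,86/3] y:[35/3,73/3] z:[21,101/3] -> hit [21,73/3], descend [4, 5]
  N4 x:[62/3,83/3] y:[19,73/3] z:[22,86/3] -> hit [22,73/3], descend [1, 2]
    N1 x:[62/3,67/3] y:[21,24] z:[22,86/3] -> hit [22,67/3] leaf, test {P1@t=22, P7(miss)}
    N2 x:[25,83/3] y:[19,73/3] z:[80/3,85/3] -> miss, prune
  N5 x:[50/3,86/3] y:[35/3,53/3] z:[21,101/3] -> miss, prune

Summary -> nodes [0, 4, 1, 2, 5]; box-tests=5; leaf-entries=1; first=P1

== RESULT ==
[0, 4, 1, 2, 5]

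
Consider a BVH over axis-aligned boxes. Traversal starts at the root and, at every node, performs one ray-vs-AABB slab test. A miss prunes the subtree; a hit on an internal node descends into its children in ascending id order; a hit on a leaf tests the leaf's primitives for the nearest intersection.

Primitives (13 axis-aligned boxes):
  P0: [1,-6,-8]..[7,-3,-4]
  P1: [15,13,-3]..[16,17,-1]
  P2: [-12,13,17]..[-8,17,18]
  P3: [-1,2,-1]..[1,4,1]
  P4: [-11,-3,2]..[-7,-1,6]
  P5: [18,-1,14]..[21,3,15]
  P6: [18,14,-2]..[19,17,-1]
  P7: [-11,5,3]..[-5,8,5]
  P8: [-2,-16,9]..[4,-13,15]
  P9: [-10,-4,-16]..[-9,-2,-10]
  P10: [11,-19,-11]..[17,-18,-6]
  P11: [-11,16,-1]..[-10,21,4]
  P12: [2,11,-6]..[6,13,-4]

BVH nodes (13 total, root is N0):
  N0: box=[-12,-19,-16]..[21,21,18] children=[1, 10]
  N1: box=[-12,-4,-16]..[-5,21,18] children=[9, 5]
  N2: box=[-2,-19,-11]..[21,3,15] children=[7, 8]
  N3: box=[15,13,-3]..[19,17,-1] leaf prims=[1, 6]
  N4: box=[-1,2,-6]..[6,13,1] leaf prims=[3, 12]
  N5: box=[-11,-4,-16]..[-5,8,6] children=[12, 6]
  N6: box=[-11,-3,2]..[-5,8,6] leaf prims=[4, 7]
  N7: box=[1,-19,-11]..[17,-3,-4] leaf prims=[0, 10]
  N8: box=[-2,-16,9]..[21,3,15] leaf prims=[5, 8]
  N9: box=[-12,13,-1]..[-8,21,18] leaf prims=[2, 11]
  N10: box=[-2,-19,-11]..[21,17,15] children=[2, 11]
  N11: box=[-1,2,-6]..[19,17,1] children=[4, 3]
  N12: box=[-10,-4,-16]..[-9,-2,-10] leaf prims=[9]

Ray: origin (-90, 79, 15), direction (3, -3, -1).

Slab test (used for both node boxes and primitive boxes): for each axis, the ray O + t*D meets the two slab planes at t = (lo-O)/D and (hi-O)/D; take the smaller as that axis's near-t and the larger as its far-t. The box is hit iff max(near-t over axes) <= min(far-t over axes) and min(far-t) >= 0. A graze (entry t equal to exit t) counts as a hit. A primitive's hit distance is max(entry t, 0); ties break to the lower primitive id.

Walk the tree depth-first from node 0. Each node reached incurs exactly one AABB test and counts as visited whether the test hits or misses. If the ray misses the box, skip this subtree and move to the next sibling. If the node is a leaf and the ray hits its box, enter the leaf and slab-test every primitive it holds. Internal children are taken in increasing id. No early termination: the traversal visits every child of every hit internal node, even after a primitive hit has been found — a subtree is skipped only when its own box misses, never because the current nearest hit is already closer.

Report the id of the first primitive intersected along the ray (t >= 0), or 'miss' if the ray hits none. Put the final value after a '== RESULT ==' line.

Traverse from the root:
N0 x:[26,37] y:[58/3,98/3] z:[-3,31] -> hit [26,31], descend [1, 10]
  N1 x:[26,85/3] y:[58/3,83/3] z:[-3,31] -> hit [26,83/3], descend [5, 9]
    N5 x:[79/3,85/3] y:[71/3,83/3] z:[9,31] -> hit [79/3,83/3], descend [6, 12]
      N6 x:[79/3,85/3] y:[71/3,82/3] z:[9,13] -> miss, prune
      N12 x:[80/3,27] y:[27,83/3] z:[25,31] -> hit [27,27] leaf, test {P9@t=27}
    N9 x:[26,82/3] y:[58/3,22] z:[-3,16] -> miss, prune
  N10 x:[88/3,37] y:[62/3,98/3] z:[0,26] -> miss, prune

7 AABB tests over nodes [0, 1, 5, 6, 12, 9, 10]; 1 leaf entered; closest P9.

== RESULT ==
9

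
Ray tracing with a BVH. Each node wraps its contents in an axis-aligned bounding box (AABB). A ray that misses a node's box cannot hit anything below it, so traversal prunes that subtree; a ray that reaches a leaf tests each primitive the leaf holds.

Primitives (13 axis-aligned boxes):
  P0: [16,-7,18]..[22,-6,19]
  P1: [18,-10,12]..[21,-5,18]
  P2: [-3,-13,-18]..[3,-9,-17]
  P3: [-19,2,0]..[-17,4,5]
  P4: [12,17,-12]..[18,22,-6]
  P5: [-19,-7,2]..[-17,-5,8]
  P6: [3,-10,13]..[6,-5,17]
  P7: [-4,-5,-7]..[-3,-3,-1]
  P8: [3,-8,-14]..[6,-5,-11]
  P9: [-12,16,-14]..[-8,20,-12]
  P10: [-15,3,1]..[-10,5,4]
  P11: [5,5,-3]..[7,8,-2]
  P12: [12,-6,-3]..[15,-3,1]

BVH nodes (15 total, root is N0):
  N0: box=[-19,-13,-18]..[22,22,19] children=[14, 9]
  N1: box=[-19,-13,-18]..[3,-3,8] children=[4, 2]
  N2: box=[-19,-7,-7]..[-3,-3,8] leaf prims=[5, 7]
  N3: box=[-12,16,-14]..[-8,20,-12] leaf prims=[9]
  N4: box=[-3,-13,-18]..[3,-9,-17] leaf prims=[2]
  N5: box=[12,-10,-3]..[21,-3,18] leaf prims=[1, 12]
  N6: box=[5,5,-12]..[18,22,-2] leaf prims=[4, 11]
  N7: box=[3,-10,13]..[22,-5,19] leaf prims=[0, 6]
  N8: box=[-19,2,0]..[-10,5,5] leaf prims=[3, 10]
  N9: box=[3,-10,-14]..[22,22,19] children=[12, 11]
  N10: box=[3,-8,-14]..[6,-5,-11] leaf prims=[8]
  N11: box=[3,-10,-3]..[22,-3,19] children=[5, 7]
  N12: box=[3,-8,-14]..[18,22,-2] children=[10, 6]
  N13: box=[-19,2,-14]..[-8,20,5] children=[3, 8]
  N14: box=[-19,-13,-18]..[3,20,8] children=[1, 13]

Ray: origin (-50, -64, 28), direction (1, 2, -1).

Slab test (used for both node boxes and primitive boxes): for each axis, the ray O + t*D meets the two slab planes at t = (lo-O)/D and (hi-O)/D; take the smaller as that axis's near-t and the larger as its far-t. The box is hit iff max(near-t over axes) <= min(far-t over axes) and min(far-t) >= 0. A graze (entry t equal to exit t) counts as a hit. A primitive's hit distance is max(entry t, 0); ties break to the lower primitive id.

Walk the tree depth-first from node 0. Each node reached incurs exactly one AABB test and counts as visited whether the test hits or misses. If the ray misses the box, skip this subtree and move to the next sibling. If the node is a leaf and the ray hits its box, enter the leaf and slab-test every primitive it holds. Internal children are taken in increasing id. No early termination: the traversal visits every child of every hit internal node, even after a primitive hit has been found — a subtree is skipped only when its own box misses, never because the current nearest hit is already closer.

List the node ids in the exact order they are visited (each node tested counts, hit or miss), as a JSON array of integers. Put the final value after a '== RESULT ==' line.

Traverse from the root:
N0 x:[31,72] y:[51/2,43] z:[9,46] -> hit [31,43], descend [9, 14]
  N9 x:[53,72] y:[27,43] z:[9,42] -> miss, prune
  N14 x:[31,53] y:[51/2,42] z:[20,46] -> hit [31,42], descend [1, 13]
    N1 x:[31,53] y:[51/2,61/2] z:[20,46] -> miss, prune
    N13 x:[31,42] y:[33,42] z:[23,42] -> hit [33,42], descend [3, 8]
      N3 x:[38,42] y:[40,42] z:[40,42] -> hit [40,42] leaf, test {P9@t=40}
      N8 x:[31,40] y:[33,69/2] z:[23,28] -> miss, prune

order=[0, 9, 14, 1, 13, 3, 8]  |boxes|=7  |leaves|=1  hit=P9

== RESULT ==
[0, 9, 14, 1, 13, 3, 8]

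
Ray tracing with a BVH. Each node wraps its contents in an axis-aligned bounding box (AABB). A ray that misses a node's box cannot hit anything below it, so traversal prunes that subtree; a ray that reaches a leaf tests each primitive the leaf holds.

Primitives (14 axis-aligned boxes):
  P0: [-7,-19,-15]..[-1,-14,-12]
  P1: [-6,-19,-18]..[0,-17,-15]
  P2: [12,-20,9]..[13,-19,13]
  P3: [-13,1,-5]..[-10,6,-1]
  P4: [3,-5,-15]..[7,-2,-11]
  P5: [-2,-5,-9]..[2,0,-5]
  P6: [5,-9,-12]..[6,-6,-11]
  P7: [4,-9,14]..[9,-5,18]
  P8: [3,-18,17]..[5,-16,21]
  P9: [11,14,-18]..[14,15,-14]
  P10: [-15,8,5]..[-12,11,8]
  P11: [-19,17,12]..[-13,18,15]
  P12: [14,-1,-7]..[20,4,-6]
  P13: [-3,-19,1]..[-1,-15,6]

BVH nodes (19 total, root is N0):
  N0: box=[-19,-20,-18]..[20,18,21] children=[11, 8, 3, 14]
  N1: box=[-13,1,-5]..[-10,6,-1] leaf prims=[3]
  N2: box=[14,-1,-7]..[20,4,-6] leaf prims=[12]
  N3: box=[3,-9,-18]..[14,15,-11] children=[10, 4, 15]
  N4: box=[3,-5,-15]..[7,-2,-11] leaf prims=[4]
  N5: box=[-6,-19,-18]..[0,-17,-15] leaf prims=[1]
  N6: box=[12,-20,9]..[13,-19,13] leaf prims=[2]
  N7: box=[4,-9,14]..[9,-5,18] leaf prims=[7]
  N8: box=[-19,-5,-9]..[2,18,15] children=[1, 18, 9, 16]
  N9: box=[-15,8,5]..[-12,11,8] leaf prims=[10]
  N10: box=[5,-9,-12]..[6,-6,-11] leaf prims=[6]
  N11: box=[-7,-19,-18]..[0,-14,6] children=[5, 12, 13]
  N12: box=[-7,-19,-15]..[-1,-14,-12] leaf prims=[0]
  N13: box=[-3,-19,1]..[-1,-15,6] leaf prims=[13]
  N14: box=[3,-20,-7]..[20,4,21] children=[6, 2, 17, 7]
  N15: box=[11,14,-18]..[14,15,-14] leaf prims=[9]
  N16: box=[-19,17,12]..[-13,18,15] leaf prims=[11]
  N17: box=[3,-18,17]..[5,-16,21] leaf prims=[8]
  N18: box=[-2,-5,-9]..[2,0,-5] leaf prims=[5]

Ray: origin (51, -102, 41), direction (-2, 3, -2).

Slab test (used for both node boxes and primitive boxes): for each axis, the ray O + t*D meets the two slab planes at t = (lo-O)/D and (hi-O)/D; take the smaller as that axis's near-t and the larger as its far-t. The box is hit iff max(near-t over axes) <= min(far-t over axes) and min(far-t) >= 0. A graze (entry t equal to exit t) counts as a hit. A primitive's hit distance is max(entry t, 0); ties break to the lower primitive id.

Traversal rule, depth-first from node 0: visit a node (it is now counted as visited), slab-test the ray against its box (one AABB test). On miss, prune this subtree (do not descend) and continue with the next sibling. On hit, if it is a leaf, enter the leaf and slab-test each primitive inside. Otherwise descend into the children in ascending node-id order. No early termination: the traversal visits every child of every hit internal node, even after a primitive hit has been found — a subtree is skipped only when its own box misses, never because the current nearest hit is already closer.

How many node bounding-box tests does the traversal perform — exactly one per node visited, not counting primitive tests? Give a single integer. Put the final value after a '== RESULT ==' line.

Traverse from the root:
N0 x:[31/2,35] y:[82/3,40] z:[10,59/2] -> hit [82/3,59/2], descend [3, 8, 11, 14]
  N3 x:[37/2,24] y:[31,39] z:[26,59/2] -> miss, prune
  N8 x:[49/2,35] y:[97/3,40] z:[13,25] -> miss, prune
  N11 x:[51/2,29] y:[83/3,88/3] z:[35/2,59/2] -> hit [83/3,29], descend [5, 12, 13]
    N5 x:[51/2,57/2] y:[83/3,85/3] z:[28,59/2] -> hit [28,85/3] leaf, test {P1@t=28}
    N12 x:[26,29] y:[83/3,88/3] z:[53/2,28] -> hit [83/3,28] leaf, test {P0@t=83/3}
    N13 x:[26,27] y:[83/3,29] z:[35/2,20] -> miss, prune
  N14 x:[31/2,24] y:[82/3,106/3] z:[10,24] -> miss, prune

Summary -> nodes [0, 3, 8, 11, 5, 12, 13, 14]; box-tests=8; leaf-entries=2; first=P0

== RESULT ==
8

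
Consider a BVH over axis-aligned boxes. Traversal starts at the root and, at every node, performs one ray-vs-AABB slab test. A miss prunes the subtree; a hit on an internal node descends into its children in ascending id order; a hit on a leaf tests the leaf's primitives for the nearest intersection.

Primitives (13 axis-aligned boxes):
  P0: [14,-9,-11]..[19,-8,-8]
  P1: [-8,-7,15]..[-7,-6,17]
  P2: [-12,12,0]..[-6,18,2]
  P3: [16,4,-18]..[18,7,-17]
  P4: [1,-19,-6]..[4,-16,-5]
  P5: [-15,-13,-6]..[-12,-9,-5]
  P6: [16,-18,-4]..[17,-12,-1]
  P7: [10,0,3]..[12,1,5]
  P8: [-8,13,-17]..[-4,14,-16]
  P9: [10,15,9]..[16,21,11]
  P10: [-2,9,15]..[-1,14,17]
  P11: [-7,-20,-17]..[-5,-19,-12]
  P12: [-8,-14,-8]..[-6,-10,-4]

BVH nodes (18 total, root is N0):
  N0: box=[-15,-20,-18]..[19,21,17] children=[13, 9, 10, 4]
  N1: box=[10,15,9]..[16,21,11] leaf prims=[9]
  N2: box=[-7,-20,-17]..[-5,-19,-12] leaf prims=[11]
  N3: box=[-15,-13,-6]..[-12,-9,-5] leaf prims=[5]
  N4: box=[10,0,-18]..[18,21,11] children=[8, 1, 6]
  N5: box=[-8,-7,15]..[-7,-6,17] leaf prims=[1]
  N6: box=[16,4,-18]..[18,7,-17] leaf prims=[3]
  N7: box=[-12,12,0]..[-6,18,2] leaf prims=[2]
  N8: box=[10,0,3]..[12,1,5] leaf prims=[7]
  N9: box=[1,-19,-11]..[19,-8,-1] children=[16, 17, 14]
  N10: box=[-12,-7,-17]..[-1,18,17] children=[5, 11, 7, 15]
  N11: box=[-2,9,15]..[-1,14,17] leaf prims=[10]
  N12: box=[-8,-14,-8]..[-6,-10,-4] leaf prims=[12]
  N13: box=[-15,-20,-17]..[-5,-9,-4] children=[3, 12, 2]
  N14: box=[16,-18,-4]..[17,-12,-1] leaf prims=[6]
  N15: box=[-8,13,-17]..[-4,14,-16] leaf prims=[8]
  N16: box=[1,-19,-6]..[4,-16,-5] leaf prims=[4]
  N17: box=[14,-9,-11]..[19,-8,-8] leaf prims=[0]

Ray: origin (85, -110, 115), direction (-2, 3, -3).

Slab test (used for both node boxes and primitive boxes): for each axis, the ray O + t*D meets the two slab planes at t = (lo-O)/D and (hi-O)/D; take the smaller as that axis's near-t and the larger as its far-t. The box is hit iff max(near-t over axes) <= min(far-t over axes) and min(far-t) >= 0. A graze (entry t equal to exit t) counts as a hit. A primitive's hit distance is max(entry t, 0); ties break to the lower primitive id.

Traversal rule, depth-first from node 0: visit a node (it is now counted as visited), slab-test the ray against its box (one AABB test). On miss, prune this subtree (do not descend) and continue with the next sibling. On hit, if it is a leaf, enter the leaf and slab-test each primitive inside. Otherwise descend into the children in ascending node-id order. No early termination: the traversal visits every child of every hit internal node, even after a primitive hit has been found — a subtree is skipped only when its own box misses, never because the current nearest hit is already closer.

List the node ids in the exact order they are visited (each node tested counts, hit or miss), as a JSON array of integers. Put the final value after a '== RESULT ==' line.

Trace the traversal:
N0 x:[33,50] y:[30,131/3] z:[98/3,133/3] -> hit [33,131/3], descend [4, 9, 10, 13]
  N4 x:[67/2,75/2] y:[110/3,131/3] z:[104/3,133/3] -> hit [110/3,75/2], descend [1, 6, 8]
    N1 x:[69/2,75/2] y:[125/3,131/3] z:[104/3,106/3] -> miss, prune
    N6 x:[67/2,69/2] y:[38,39] z:[44,133/3] -> miss, prune
    N8 x:[73/2,75/2] y:[110/3,37] z:[110/3,112/3] -> hit [110/3,37] leaf, test {P7@t=110/3}
  N9 x:[33,42] y:[91/3,34] z:[116/3,42] -> miss, prune
  N10 x:[43,97/2] y:[103/3,128/3] z:[98/3,44] -> miss, prune
  N13 x:[45,50] y:[30,101/3] z:[119/3,44] -> miss, prune

Summary -> nodes [0, 4, 1, 6, 8, 9, 10, 13]; box-tests=8; leaf-entries=1; first=P7

== RESULT ==
[0, 4, 1, 6, 8, 9, 10, 13]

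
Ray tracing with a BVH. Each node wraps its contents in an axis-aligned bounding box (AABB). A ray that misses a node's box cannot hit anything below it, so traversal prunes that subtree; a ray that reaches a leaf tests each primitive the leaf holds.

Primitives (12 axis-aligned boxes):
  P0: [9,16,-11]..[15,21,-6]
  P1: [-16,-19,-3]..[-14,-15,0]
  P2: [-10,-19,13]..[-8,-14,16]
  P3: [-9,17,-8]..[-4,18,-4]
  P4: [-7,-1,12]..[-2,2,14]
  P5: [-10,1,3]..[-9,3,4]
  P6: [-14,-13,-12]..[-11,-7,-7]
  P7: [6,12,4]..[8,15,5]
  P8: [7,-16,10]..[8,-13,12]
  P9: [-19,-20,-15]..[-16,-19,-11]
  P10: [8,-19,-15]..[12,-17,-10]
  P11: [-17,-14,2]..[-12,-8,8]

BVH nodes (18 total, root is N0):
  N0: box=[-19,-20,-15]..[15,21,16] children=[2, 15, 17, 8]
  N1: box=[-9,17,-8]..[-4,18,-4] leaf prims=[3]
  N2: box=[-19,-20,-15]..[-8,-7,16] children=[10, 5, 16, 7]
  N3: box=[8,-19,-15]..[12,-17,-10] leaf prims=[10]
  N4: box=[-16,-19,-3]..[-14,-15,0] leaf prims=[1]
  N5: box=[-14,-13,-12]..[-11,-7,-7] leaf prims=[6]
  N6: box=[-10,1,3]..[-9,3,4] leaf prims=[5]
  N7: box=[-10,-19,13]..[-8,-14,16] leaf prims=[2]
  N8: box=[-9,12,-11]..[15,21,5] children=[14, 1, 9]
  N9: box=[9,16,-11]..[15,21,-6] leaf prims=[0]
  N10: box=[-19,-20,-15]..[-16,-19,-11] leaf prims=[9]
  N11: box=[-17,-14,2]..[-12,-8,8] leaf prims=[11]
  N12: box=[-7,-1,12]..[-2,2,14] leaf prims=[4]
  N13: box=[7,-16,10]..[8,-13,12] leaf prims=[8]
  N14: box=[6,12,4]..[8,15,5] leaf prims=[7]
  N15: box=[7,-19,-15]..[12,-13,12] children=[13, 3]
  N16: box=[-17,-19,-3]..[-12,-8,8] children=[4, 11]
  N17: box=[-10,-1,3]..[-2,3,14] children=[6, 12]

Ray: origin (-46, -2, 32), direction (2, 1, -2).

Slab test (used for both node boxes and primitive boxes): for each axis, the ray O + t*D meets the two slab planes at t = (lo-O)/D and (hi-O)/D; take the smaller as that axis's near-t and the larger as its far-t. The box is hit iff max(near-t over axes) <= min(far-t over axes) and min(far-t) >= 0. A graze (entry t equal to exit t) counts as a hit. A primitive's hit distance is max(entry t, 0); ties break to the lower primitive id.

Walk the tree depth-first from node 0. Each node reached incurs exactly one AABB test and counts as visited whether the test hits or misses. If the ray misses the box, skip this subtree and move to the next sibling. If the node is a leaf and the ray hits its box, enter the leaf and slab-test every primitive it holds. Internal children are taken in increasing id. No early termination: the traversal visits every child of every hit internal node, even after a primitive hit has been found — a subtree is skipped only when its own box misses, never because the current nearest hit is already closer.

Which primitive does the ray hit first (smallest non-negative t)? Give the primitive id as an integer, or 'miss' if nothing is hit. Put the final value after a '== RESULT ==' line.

Traverse from the root:
N0 x:[27/2,61/2] y:[-18,23] z:[8,47/2] -> hit [27/2,23], descend [2, 8, 15, 17]
  N2 x:[27/2,19] y:[-18,-5] z:[8,47/2] -> miss, prune
  N8 x:[37/2,61/2] y:[14,23] z:[27/2,43/2] -> hit [37/2,43/2], descend [1, 9, 14]
    N1 x:[37/2,21] y:[19,20] z:[18,20] -> hit [19,20] leaf, test {P3@t=19}
    N9 x:[55/2,61/2] y:[18,23] z:[19,43/2] -> miss, prune
    N14 x:[26,27] y:[14,17] z:[27/2,14] -> miss, prune
  N15 x:[53/2,29] y:[-17,-11] z:[10,47/2] -> miss, prune
  N17 x:[18,22] y:[1,5] z:[9,29/2] -> miss, prune

Visited [0, 2, 8, 1, 9, 14, 15, 17]. Tests: 8 box, 1 leaf. Nearest: P3.

== RESULT ==
3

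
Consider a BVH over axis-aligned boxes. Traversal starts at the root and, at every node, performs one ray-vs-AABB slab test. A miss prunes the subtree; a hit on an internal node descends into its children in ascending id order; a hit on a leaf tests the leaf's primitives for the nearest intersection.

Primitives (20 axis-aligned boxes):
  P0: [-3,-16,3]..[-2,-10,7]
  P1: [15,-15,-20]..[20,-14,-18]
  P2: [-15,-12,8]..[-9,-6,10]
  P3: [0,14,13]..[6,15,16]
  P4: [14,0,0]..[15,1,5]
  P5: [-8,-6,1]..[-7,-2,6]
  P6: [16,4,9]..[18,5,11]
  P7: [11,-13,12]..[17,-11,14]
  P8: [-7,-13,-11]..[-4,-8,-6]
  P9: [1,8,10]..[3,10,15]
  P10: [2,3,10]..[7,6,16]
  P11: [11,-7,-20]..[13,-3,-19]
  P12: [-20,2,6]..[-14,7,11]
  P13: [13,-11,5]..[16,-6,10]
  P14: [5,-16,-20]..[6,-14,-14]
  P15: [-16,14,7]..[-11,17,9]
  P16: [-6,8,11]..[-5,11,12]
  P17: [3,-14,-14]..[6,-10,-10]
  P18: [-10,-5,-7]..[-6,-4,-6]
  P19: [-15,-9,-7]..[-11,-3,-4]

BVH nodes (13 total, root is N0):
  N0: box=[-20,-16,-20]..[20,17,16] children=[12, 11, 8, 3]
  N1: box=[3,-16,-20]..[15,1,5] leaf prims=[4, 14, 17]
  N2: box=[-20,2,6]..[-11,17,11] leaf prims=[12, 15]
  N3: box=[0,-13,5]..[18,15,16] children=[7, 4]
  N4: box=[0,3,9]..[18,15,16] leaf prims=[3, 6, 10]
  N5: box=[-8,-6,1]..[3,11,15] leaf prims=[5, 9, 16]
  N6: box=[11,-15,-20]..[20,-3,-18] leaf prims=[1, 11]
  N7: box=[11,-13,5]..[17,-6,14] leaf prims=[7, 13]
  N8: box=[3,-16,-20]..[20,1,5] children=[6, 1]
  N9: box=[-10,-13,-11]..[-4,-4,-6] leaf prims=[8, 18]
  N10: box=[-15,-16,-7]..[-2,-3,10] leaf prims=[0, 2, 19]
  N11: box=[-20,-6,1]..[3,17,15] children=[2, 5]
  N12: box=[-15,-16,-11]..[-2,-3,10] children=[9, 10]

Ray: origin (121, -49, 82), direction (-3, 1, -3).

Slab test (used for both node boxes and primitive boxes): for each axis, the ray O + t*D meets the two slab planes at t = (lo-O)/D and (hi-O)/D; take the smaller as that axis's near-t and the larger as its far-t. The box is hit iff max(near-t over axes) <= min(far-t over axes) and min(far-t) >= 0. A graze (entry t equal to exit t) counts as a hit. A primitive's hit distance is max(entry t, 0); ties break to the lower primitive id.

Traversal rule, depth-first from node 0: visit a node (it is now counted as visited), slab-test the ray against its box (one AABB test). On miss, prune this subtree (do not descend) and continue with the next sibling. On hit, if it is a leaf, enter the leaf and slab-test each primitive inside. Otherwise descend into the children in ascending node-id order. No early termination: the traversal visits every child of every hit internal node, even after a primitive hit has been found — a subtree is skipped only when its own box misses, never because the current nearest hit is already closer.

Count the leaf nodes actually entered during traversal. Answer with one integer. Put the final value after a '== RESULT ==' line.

Traverse from the root:
N0 x:[101/3,47] y:[33,66] z:[22,34] -> hit [101/3,34], descend [3, 8, 11, 12]
  N3 x:[103/3,121/3] y:[36,64] z:[22,77/3] -> miss, prune
  N8 x:[101/3,118/3] y:[33,50] z:[77/3,34] -> hit [101/3,34], descend [1, 6]
    N1 x:[106/3,118/3] y:[33,50] z:[77/3,34] -> miss, prune
    N6 x:[101/3,110/3] y:[34,46] z:[100/3,34] -> hit [34,34] leaf, test {P1@t=34, P11(miss)}
  N11 x:[118/3,47] y:[43,66] z:[67/3,27] -> miss, prune
  N12 x:[41,136/3] y:[33,46] z:[24,31] -> miss, prune

Visited [0, 3, 8, 1, 6, 11, 12]. Tests: 7 box, 1 leaf. Nearest: P1.

== RESULT ==
1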